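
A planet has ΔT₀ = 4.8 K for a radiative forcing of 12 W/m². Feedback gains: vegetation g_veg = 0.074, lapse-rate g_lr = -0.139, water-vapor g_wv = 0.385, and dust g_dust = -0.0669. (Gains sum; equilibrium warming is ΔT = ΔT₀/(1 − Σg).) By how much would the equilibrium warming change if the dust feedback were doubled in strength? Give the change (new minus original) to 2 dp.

Original: g = 0.2531, ΔT = 4.8/(1−0.2531) = 6.4266 K.
With doubled dust: g' = 0.1862, ΔT' = 4.8/(1−0.1862) = 5.8983 K.
Change = 5.8983 − 6.4266 = -0.53 K.

-0.53 K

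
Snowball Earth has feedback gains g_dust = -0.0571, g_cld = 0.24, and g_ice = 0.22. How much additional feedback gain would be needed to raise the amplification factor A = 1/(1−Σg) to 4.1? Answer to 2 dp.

0.35

Current total gain = 0.4029.
Target gain for A = 4.1: g* = 1 − 1/4.1 = 0.7561.
Additional gain needed = 0.7561 − 0.4029 = 0.35.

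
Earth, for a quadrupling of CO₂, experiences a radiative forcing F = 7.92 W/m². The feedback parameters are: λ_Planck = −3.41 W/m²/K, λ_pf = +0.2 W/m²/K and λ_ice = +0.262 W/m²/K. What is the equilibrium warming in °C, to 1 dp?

2.7 °C

Net feedback parameter λ = (−3.41) + (+0.2) + (+0.262) = -2.948 W/m²/K.
ΔT = −F/λ = −7.92/(-2.948) = 2.7 °C.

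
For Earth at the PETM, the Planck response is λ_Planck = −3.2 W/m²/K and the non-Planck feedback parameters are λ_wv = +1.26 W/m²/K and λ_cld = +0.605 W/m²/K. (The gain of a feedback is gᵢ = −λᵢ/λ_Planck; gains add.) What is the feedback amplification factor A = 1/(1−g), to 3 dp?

Convert to gains: g_wv = 1.26/3.2 = 0.3937; g_cld = 0.605/3.2 = 0.1891.
Total gain g = 0.5828.
A = 1/(1 − 0.5828) = 2.397.

2.397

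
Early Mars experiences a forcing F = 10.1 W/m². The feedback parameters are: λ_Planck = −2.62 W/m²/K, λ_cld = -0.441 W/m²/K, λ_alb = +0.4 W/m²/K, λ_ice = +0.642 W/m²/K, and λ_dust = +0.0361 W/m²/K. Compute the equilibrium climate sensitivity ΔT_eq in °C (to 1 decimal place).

5.1 °C

Net feedback parameter λ = (−2.62) + (-0.441) + (+0.4) + (+0.642) + (+0.0361) = -1.9829 W/m²/K.
ΔT = −F/λ = −10.1/(-1.9829) = 5.1 °C.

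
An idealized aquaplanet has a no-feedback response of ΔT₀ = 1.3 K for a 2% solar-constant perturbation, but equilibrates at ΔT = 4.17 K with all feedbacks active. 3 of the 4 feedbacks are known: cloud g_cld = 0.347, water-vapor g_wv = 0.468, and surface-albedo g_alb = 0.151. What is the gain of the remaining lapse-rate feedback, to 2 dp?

Amplification A = ΔT/ΔT₀ = 4.17/1.3 = 3.208.
Total gain g = 1 − 1/A = 1 − 1/3.208 = 0.6883.
Known gains sum to 0.347 + 0.468 + 0.151 = 0.966.
g_lr = 0.6883 − 0.966 = -0.28.

-0.28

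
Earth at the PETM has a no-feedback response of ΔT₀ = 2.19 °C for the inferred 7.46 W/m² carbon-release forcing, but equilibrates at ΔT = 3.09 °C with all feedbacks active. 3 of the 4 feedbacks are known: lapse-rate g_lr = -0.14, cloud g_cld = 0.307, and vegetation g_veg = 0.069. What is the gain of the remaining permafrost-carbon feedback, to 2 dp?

0.06

Amplification A = ΔT/ΔT₀ = 3.09/2.19 = 1.411.
Total gain g = 1 − 1/A = 1 − 1/1.411 = 0.2913.
Known gains sum to -0.14 + 0.307 + 0.069 = 0.236.
g_pf = 0.2913 − 0.236 = 0.06.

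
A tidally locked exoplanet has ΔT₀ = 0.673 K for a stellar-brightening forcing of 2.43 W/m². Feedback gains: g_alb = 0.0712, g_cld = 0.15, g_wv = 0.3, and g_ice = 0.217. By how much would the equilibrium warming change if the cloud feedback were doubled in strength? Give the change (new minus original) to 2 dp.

Original: g = 0.7382, ΔT = 0.673/(1−0.7382) = 2.5707 K.
With doubled cloud: g' = 0.8882, ΔT' = 0.673/(1−0.8882) = 6.0197 K.
Change = 6.0197 − 2.5707 = 3.45 K.

3.45 K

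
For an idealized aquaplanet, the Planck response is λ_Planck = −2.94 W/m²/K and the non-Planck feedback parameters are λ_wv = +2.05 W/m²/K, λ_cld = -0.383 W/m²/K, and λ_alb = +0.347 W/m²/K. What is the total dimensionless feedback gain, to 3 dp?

Convert to gains: g_wv = 2.05/2.94 = 0.6973; g_cld = -0.383/2.94 = -0.1303; g_alb = 0.347/2.94 = 0.118.
Total gain g = 0.685.

0.685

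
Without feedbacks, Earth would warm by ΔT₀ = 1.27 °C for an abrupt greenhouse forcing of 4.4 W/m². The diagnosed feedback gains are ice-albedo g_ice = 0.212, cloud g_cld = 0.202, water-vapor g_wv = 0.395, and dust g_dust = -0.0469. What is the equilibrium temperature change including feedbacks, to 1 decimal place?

Total gain g = 0.212 + 0.202 + 0.395 − 0.0469 = 0.7621.
Amplification A = 1/(1 − 0.7621) = 4.203.
ΔT = 1.27 × 4.203 = 5.3 °C.

5.3 °C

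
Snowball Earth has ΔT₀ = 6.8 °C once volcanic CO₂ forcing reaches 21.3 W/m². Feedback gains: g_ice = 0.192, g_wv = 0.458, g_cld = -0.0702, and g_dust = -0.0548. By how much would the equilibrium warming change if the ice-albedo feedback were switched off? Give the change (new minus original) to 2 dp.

Original: g = 0.525, ΔT = 6.8/(1−0.525) = 14.3158 °C.
Without ice-albedo: g' = 0.333, ΔT' = 6.8/(1−0.333) = 10.1949 °C.
Change = 10.1949 − 14.3158 = -4.12 °C.

-4.12 °C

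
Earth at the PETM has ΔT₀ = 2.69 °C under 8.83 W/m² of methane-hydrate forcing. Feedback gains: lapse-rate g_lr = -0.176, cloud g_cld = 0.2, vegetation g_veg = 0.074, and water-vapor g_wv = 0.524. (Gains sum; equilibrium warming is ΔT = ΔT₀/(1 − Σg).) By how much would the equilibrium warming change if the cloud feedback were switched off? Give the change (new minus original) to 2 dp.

-2.46 °C

Original: g = 0.622, ΔT = 2.69/(1−0.622) = 7.1164 °C.
Without cloud: g' = 0.422, ΔT' = 2.69/(1−0.422) = 4.6540 °C.
Change = 4.6540 − 7.1164 = -2.46 °C.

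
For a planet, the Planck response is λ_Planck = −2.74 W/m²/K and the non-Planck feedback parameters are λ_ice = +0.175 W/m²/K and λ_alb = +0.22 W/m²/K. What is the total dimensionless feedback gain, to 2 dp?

Convert to gains: g_ice = 0.175/2.74 = 0.06387; g_alb = 0.22/2.74 = 0.08029.
Total gain g = 0.14416.

0.14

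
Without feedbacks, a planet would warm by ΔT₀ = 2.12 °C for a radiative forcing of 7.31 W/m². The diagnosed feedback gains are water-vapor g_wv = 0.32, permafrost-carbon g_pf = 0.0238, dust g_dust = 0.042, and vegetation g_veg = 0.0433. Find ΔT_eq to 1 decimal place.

Total gain g = 0.32 + 0.0238 + 0.042 + 0.0433 = 0.4291.
Amplification A = 1/(1 − 0.4291) = 1.752.
ΔT = 2.12 × 1.752 = 3.7 °C.

3.7 °C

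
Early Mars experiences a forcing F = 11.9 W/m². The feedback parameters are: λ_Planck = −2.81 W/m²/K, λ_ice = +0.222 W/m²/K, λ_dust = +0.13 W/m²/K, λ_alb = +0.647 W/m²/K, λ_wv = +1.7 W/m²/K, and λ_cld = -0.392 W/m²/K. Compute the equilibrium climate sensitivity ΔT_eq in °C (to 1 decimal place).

23.7 °C

Net feedback parameter λ = (−2.81) + (+0.222) + (+0.13) + (+0.647) + (+1.7) + (-0.392) = -0.503 W/m²/K.
ΔT = −F/λ = −11.9/(-0.503) = 23.7 °C.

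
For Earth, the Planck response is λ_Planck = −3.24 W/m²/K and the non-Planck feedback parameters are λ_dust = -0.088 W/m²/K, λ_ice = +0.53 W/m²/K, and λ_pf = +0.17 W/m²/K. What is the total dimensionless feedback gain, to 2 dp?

Convert to gains: g_dust = -0.088/3.24 = -0.02716; g_ice = 0.53/3.24 = 0.1636; g_pf = 0.17/3.24 = 0.05247.
Total gain g = 0.18891.

0.19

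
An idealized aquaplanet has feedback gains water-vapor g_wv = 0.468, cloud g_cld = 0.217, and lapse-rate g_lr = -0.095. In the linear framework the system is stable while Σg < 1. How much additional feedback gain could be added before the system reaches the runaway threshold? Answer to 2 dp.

0.41

Current total gain = 0.468 + 0.217 − 0.095 = 0.59.
Margin to runaway = 1 − 0.59 = 0.41.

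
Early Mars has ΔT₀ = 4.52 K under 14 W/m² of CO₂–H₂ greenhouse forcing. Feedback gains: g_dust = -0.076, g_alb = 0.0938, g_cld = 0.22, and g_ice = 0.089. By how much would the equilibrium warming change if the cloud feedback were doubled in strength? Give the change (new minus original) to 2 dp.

Original: g = 0.3268, ΔT = 4.52/(1−0.3268) = 6.7142 K.
With doubled cloud: g' = 0.5468, ΔT' = 4.52/(1−0.5468) = 9.9735 K.
Change = 9.9735 − 6.7142 = 3.26 K.

3.26 K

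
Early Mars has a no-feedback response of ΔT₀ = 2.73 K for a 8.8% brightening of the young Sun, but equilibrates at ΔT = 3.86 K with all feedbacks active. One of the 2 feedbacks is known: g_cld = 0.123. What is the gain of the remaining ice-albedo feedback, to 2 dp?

0.17

Amplification A = ΔT/ΔT₀ = 3.86/2.73 = 1.414.
Total gain g = 1 − 1/A = 1 − 1/1.414 = 0.2928.
The known gain is 0.123.
g_ice = 0.2928 − 0.123 = 0.17.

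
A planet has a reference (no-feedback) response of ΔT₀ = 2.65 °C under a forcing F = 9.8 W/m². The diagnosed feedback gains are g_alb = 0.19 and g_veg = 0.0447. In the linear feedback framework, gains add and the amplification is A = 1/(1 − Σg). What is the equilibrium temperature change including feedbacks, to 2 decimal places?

Total gain g = 0.19 + 0.0447 = 0.2347.
Amplification A = 1/(1 − 0.2347) = 1.307.
ΔT = 2.65 × 1.307 = 3.46 °C.

3.46 °C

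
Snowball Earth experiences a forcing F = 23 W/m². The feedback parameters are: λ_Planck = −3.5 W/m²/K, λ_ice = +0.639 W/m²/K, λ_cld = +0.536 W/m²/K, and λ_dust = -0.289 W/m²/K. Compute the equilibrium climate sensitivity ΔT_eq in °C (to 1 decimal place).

8.8 °C

Net feedback parameter λ = (−3.5) + (+0.639) + (+0.536) + (-0.289) = -2.614 W/m²/K.
ΔT = −F/λ = −23/(-2.614) = 8.8 °C.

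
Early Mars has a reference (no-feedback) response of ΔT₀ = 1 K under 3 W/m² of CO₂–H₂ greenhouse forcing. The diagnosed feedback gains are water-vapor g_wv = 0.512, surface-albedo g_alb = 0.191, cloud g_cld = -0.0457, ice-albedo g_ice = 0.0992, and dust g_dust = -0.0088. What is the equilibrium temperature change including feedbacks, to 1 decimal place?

4.0 K

Total gain g = 0.512 + 0.191 − 0.0457 + 0.0992 − 0.0088 = 0.7477.
Amplification A = 1/(1 − 0.7477) = 3.964.
ΔT = 1 × 3.964 = 4.0 K.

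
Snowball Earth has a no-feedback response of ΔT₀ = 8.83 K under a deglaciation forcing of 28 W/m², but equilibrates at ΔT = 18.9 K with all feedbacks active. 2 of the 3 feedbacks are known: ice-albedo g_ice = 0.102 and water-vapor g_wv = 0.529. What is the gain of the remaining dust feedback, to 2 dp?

-0.10

Amplification A = ΔT/ΔT₀ = 18.9/8.83 = 2.14.
Total gain g = 1 − 1/A = 1 − 1/2.14 = 0.5327.
Known gains sum to 0.102 + 0.529 = 0.631.
g_dust = 0.5327 − 0.631 = -0.10.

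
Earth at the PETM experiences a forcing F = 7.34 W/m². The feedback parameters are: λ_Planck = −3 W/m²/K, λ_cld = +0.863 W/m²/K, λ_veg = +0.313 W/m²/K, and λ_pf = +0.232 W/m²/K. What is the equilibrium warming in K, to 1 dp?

4.6 K

Net feedback parameter λ = (−3) + (+0.863) + (+0.313) + (+0.232) = -1.592 W/m²/K.
ΔT = −F/λ = −7.34/(-1.592) = 4.6 K.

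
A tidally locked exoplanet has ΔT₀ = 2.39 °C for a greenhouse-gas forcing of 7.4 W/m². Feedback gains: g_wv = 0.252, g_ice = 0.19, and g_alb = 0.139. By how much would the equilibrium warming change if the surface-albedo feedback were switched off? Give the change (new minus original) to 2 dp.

-1.42 °C

Original: g = 0.581, ΔT = 2.39/(1−0.581) = 5.7041 °C.
Without surface-albedo: g' = 0.442, ΔT' = 2.39/(1−0.442) = 4.2832 °C.
Change = 4.2832 − 5.7041 = -1.42 °C.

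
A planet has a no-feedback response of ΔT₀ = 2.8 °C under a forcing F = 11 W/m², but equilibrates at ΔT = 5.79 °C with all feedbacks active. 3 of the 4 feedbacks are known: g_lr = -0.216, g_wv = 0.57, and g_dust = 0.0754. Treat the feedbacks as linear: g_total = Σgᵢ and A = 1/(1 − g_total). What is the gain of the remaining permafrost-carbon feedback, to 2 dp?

0.09

Amplification A = ΔT/ΔT₀ = 5.79/2.8 = 2.068.
Total gain g = 1 − 1/A = 1 − 1/2.068 = 0.5164.
Known gains sum to -0.216 + 0.57 + 0.0754 = 0.4294.
g_pf = 0.5164 − 0.4294 = 0.09.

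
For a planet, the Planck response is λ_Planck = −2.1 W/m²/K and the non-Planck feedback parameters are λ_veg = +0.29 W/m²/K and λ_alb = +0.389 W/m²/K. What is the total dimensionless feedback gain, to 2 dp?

0.32

Convert to gains: g_veg = 0.29/2.1 = 0.1381; g_alb = 0.389/2.1 = 0.1852.
Total gain g = 0.3233.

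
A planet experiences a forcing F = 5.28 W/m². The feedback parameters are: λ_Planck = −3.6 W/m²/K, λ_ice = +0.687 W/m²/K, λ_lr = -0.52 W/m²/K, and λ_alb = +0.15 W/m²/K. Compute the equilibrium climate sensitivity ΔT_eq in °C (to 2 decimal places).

1.61 °C

Net feedback parameter λ = (−3.6) + (+0.687) + (-0.52) + (+0.15) = -3.283 W/m²/K.
ΔT = −F/λ = −5.28/(-3.283) = 1.61 °C.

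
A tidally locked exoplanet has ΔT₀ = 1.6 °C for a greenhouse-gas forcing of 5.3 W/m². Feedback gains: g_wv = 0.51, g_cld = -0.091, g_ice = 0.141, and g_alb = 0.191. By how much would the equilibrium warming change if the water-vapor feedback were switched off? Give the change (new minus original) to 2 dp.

-4.32 °C

Original: g = 0.751, ΔT = 1.6/(1−0.751) = 6.4257 °C.
Without water-vapor: g' = 0.241, ΔT' = 1.6/(1−0.241) = 2.1080 °C.
Change = 2.1080 − 6.4257 = -4.32 °C.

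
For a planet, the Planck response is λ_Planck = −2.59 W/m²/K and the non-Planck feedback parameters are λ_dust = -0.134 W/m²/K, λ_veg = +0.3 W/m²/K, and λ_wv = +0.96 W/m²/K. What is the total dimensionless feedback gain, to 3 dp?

0.435

Convert to gains: g_dust = -0.134/2.59 = -0.05174; g_veg = 0.3/2.59 = 0.1158; g_wv = 0.96/2.59 = 0.3707.
Total gain g = 0.43476.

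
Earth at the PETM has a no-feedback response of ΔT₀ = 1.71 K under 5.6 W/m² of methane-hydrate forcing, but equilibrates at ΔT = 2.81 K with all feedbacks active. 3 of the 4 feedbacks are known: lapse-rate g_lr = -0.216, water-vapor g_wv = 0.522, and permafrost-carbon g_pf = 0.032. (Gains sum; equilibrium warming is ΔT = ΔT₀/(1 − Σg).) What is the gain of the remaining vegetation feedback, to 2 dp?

Amplification A = ΔT/ΔT₀ = 2.81/1.71 = 1.643.
Total gain g = 1 − 1/A = 1 − 1/1.643 = 0.3914.
Known gains sum to -0.216 + 0.522 + 0.032 = 0.338.
g_veg = 0.3914 − 0.338 = 0.05.

0.05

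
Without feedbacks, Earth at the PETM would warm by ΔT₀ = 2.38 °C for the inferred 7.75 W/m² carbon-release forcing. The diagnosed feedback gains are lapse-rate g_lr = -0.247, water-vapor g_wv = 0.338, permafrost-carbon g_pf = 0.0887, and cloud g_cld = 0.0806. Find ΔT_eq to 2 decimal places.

Total gain g = -0.247 + 0.338 + 0.0887 + 0.0806 = 0.2603.
Amplification A = 1/(1 − 0.2603) = 1.352.
ΔT = 2.38 × 1.352 = 3.22 °C.

3.22 °C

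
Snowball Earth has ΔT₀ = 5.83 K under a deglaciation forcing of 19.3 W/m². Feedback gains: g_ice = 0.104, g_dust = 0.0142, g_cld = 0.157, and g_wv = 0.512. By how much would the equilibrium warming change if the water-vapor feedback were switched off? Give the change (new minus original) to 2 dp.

Original: g = 0.7872, ΔT = 5.83/(1−0.7872) = 27.3966 K.
Without water-vapor: g' = 0.2752, ΔT' = 5.83/(1−0.2752) = 8.0436 K.
Change = 8.0436 − 27.3966 = -19.35 K.

-19.35 K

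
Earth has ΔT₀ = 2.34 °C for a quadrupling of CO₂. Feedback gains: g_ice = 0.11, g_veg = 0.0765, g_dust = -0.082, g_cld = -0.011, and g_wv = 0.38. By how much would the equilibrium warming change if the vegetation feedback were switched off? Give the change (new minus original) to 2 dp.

Original: g = 0.4735, ΔT = 2.34/(1−0.4735) = 4.4444 °C.
Without vegetation: g' = 0.397, ΔT' = 2.34/(1−0.397) = 3.8806 °C.
Change = 3.8806 − 4.4444 = -0.56 °C.

-0.56 °C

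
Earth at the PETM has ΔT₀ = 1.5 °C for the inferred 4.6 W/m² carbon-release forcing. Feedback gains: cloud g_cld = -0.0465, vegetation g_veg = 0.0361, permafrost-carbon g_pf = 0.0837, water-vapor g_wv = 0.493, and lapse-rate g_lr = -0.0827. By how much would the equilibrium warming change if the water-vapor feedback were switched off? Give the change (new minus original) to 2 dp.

Original: g = 0.4836, ΔT = 1.5/(1−0.4836) = 2.9047 °C.
Without water-vapor: g' = -0.0094, ΔT' = 1.5/(1+0.0094) = 1.4860 °C.
Change = 1.4860 − 2.9047 = -1.42 °C.

-1.42 °C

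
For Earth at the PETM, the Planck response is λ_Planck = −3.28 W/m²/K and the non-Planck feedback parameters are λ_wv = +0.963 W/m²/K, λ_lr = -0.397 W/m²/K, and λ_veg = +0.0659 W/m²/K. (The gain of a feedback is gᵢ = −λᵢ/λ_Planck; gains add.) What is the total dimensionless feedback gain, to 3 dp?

Convert to gains: g_wv = 0.963/3.28 = 0.2936; g_lr = -0.397/3.28 = -0.121; g_veg = 0.0659/3.28 = 0.02009.
Total gain g = 0.19269.

0.193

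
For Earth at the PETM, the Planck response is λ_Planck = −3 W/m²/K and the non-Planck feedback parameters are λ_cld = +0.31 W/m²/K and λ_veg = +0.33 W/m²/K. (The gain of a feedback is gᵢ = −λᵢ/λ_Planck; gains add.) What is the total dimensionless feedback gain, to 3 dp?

Convert to gains: g_cld = 0.31/3 = 0.1033; g_veg = 0.33/3 = 0.11.
Total gain g = 0.2133.

0.213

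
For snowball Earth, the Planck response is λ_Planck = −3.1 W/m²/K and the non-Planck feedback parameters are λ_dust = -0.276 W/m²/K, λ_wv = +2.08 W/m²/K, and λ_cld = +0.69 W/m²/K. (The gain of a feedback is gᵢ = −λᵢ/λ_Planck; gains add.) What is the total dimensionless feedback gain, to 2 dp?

Convert to gains: g_dust = -0.276/3.1 = -0.08903; g_wv = 2.08/3.1 = 0.671; g_cld = 0.69/3.1 = 0.2226.
Total gain g = 0.80457.

0.80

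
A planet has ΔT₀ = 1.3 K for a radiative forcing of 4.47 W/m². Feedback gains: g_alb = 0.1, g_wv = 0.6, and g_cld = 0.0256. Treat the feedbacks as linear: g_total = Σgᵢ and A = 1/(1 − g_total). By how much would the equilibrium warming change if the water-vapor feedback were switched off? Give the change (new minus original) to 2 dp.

Original: g = 0.7256, ΔT = 1.3/(1−0.7256) = 4.7376 K.
Without water-vapor: g' = 0.1256, ΔT' = 1.3/(1−0.1256) = 1.4867 K.
Change = 1.4867 − 4.7376 = -3.25 K.

-3.25 K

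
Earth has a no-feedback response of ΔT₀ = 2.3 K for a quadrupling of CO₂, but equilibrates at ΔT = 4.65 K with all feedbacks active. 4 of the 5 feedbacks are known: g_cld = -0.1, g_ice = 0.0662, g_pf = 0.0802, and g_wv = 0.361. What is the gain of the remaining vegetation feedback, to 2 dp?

Amplification A = ΔT/ΔT₀ = 4.65/2.3 = 2.022.
Total gain g = 1 − 1/A = 1 − 1/2.022 = 0.5054.
Known gains sum to -0.1 + 0.0662 + 0.0802 + 0.361 = 0.4074.
g_veg = 0.5054 − 0.4074 = 0.10.

0.10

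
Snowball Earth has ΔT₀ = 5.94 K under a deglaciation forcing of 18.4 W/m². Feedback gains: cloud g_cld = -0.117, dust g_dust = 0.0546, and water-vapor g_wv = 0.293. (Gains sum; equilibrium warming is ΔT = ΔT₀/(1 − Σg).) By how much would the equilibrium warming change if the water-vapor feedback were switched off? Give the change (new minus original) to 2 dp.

Original: g = 0.2306, ΔT = 5.94/(1−0.2306) = 7.7203 K.
Without water-vapor: g' = -0.0624, ΔT' = 5.94/(1+0.0624) = 5.5911 K.
Change = 5.5911 − 7.7203 = -2.13 K.

-2.13 K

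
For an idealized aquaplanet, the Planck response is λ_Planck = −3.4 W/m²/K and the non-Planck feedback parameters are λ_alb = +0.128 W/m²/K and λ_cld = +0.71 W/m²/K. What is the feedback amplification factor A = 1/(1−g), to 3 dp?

1.327

Convert to gains: g_alb = 0.128/3.4 = 0.03765; g_cld = 0.71/3.4 = 0.2088.
Total gain g = 0.24645.
A = 1/(1 − 0.24645) = 1.327.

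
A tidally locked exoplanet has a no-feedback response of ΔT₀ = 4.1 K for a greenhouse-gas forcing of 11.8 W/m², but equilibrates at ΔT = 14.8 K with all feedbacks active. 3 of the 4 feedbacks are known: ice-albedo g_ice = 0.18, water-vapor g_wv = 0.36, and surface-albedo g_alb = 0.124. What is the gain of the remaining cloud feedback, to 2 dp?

Amplification A = ΔT/ΔT₀ = 14.8/4.1 = 3.61.
Total gain g = 1 − 1/A = 1 − 1/3.61 = 0.723.
Known gains sum to 0.18 + 0.36 + 0.124 = 0.664.
g_cld = 0.723 − 0.664 = 0.06.

0.06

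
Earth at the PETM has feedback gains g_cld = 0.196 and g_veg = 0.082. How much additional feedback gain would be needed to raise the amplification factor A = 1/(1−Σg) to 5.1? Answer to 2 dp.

0.53

Current total gain = 0.278.
Target gain for A = 5.1: g* = 1 − 1/5.1 = 0.8039.
Additional gain needed = 0.8039 − 0.278 = 0.53.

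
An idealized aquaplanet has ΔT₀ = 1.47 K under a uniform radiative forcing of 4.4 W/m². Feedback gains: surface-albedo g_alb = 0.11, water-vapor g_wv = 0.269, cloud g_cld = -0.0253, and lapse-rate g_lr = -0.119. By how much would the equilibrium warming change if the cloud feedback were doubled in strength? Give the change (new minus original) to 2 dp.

Original: g = 0.2347, ΔT = 1.47/(1−0.2347) = 1.9208 K.
With doubled cloud: g' = 0.2094, ΔT' = 1.47/(1−0.2094) = 1.8593 K.
Change = 1.8593 − 1.9208 = -0.06 K.

-0.06 K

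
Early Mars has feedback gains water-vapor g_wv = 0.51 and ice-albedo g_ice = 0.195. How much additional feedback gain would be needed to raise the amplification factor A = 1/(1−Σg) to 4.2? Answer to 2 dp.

0.06

Current total gain = 0.705.
Target gain for A = 4.2: g* = 1 − 1/4.2 = 0.7619.
Additional gain needed = 0.7619 − 0.705 = 0.06.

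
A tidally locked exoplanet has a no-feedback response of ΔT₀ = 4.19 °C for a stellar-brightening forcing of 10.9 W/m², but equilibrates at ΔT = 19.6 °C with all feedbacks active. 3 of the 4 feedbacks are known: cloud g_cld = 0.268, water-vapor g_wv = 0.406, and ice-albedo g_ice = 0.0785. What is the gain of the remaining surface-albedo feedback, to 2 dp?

0.03

Amplification A = ΔT/ΔT₀ = 19.6/4.19 = 4.678.
Total gain g = 1 − 1/A = 1 − 1/4.678 = 0.7862.
Known gains sum to 0.268 + 0.406 + 0.0785 = 0.7525.
g_alb = 0.7862 − 0.7525 = 0.03.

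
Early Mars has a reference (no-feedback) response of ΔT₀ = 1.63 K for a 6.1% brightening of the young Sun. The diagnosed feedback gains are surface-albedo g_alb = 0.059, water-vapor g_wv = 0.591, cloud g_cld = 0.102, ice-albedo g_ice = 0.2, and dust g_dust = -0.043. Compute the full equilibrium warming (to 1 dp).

Total gain g = 0.059 + 0.591 + 0.102 + 0.2 − 0.043 = 0.909.
Amplification A = 1/(1 − 0.909) = 10.99.
ΔT = 1.63 × 10.99 = 17.9 K.

17.9 K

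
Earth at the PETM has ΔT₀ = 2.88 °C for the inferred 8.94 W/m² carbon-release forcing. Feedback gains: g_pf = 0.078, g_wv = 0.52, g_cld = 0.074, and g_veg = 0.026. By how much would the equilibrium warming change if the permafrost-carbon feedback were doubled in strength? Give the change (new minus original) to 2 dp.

3.32 °C

Original: g = 0.698, ΔT = 2.88/(1−0.698) = 9.5364 °C.
With doubled permafrost-carbon: g' = 0.776, ΔT' = 2.88/(1−0.776) = 12.8571 °C.
Change = 12.8571 − 9.5364 = 3.32 °C.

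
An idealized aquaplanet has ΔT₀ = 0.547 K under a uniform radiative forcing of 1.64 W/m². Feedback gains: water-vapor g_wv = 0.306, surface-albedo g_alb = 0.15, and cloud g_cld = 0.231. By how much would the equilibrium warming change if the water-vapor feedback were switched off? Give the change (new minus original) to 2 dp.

-0.86 K

Original: g = 0.687, ΔT = 0.547/(1−0.687) = 1.7476 K.
Without water-vapor: g' = 0.381, ΔT' = 0.547/(1−0.381) = 0.8837 K.
Change = 0.8837 − 1.7476 = -0.86 K.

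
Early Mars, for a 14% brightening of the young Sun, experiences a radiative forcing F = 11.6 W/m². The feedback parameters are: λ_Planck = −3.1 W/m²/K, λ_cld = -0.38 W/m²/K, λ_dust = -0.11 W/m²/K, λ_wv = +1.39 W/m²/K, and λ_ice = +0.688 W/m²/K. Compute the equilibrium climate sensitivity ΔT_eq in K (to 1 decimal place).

Net feedback parameter λ = (−3.1) + (-0.38) + (-0.11) + (+1.39) + (+0.688) = -1.512 W/m²/K.
ΔT = −F/λ = −11.6/(-1.512) = 7.7 K.

7.7 K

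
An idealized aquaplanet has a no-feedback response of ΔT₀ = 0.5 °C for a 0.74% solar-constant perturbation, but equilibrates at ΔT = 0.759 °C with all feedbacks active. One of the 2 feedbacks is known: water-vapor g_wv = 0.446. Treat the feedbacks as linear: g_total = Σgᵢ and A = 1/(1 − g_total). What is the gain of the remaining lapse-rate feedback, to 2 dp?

Amplification A = ΔT/ΔT₀ = 0.759/0.5 = 1.518.
Total gain g = 1 − 1/A = 1 − 1/1.518 = 0.3412.
The known gain is 0.446.
g_lr = 0.3412 − 0.446 = -0.10.

-0.10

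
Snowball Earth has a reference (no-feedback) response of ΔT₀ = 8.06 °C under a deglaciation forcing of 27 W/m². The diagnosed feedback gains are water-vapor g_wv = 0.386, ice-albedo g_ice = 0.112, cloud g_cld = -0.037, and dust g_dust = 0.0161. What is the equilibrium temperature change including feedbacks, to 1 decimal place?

15.4 °C

Total gain g = 0.386 + 0.112 − 0.037 + 0.0161 = 0.4771.
Amplification A = 1/(1 − 0.4771) = 1.912.
ΔT = 8.06 × 1.912 = 15.4 °C.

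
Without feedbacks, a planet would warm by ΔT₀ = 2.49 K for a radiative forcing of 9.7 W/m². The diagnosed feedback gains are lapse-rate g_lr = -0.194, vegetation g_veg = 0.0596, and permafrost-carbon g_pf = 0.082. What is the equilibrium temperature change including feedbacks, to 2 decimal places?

2.37 K

Total gain g = -0.194 + 0.0596 + 0.082 = -0.0524.
Amplification A = 1/(1 + 0.0524) = 0.9502.
ΔT = 2.49 × 0.9502 = 2.37 K.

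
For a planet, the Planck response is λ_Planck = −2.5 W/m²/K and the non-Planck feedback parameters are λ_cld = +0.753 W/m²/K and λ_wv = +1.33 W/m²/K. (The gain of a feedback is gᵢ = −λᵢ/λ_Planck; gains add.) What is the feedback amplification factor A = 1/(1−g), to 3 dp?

5.995

Convert to gains: g_cld = 0.753/2.5 = 0.3012; g_wv = 1.33/2.5 = 0.532.
Total gain g = 0.8332.
A = 1/(1 − 0.8332) = 5.995.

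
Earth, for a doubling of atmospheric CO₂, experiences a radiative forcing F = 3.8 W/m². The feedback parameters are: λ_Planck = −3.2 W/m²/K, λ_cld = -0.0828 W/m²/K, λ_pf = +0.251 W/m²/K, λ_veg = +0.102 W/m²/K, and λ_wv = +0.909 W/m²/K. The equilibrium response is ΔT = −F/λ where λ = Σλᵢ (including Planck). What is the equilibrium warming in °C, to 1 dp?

1.9 °C

Net feedback parameter λ = (−3.2) + (-0.0828) + (+0.251) + (+0.102) + (+0.909) = -2.0208 W/m²/K.
ΔT = −F/λ = −3.8/(-2.0208) = 1.9 °C.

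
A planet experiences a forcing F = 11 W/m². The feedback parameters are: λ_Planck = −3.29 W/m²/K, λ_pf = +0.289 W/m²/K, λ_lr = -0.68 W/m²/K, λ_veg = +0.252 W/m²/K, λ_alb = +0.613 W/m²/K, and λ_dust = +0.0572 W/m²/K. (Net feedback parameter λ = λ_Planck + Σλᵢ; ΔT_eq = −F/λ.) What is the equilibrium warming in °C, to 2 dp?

3.99 °C

Net feedback parameter λ = (−3.29) + (+0.289) + (-0.68) + (+0.252) + (+0.613) + (+0.0572) = -2.7588 W/m²/K.
ΔT = −F/λ = −11/(-2.7588) = 3.99 °C.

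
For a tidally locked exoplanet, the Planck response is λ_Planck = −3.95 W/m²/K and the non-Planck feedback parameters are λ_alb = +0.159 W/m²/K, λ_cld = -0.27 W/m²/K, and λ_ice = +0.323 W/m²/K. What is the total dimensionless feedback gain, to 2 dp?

0.05

Convert to gains: g_alb = 0.159/3.95 = 0.04025; g_cld = -0.27/3.95 = -0.06835; g_ice = 0.323/3.95 = 0.08177.
Total gain g = 0.05367.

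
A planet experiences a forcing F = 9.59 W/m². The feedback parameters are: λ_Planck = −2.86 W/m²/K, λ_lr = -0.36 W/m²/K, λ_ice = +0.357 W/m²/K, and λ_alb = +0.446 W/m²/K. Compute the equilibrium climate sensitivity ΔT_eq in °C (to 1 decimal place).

4.0 °C

Net feedback parameter λ = (−2.86) + (-0.36) + (+0.357) + (+0.446) = -2.417 W/m²/K.
ΔT = −F/λ = −9.59/(-2.417) = 4.0 °C.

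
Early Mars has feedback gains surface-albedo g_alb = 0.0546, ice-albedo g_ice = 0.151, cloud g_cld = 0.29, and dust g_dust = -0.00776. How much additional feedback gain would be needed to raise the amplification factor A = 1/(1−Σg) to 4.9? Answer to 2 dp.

Current total gain = 0.48784.
Target gain for A = 4.9: g* = 1 − 1/4.9 = 0.7959.
Additional gain needed = 0.7959 − 0.48784 = 0.31.

0.31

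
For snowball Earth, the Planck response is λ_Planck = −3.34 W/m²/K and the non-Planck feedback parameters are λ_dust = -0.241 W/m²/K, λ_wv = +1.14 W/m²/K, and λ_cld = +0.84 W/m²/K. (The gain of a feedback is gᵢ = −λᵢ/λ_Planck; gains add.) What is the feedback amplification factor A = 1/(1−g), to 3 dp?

Convert to gains: g_dust = -0.241/3.34 = -0.07216; g_wv = 1.14/3.34 = 0.3413; g_cld = 0.84/3.34 = 0.2515.
Total gain g = 0.52064.
A = 1/(1 − 0.52064) = 2.086.

2.086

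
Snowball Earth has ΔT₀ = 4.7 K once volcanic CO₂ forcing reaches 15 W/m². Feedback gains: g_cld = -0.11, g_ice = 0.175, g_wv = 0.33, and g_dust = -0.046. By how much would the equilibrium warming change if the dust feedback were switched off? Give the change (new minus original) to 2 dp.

Original: g = 0.349, ΔT = 4.7/(1−0.349) = 7.2197 K.
Without dust: g' = 0.395, ΔT' = 4.7/(1−0.395) = 7.7686 K.
Change = 7.7686 − 7.2197 = 0.55 K.

0.55 K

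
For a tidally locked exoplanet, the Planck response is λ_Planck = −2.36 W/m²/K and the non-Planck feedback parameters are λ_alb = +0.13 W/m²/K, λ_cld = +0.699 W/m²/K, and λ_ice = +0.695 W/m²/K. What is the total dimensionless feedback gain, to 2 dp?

0.65

Convert to gains: g_alb = 0.13/2.36 = 0.05508; g_cld = 0.699/2.36 = 0.2962; g_ice = 0.695/2.36 = 0.2945.
Total gain g = 0.64578.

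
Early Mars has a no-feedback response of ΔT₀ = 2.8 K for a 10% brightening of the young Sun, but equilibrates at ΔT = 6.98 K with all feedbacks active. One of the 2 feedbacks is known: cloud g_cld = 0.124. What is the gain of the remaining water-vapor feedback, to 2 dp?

0.47

Amplification A = ΔT/ΔT₀ = 6.98/2.8 = 2.493.
Total gain g = 1 − 1/A = 1 − 1/2.493 = 0.5989.
The known gain is 0.124.
g_wv = 0.5989 − 0.124 = 0.47.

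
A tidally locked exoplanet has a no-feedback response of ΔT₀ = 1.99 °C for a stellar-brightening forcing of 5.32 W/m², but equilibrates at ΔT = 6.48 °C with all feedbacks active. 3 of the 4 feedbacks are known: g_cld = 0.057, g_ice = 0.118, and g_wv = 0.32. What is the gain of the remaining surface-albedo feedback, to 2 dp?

0.20

Amplification A = ΔT/ΔT₀ = 6.48/1.99 = 3.256.
Total gain g = 1 − 1/A = 1 − 1/3.256 = 0.6929.
Known gains sum to 0.057 + 0.118 + 0.32 = 0.495.
g_alb = 0.6929 − 0.495 = 0.20.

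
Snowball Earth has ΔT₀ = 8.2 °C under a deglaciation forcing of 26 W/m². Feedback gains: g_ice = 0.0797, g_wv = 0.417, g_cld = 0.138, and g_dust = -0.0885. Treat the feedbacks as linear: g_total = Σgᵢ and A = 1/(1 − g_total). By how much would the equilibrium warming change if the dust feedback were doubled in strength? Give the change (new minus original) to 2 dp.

-2.95 °C

Original: g = 0.5462, ΔT = 8.2/(1−0.5462) = 18.0696 °C.
With doubled dust: g' = 0.4577, ΔT' = 8.2/(1−0.4577) = 15.1208 °C.
Change = 15.1208 − 18.0696 = -2.95 °C.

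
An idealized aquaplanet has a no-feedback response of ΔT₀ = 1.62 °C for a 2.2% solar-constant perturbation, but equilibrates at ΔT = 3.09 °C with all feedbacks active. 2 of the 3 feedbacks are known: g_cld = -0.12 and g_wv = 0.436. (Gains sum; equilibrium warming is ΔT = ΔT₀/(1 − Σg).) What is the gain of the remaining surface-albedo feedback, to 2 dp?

Amplification A = ΔT/ΔT₀ = 3.09/1.62 = 1.907.
Total gain g = 1 − 1/A = 1 − 1/1.907 = 0.4756.
Known gains sum to -0.12 + 0.436 = 0.316.
g_alb = 0.4756 − 0.316 = 0.16.

0.16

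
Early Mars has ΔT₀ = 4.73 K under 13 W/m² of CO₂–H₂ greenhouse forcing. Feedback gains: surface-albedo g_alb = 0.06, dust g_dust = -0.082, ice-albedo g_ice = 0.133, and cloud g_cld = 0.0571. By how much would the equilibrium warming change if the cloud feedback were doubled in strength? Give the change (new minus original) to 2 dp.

Original: g = 0.1681, ΔT = 4.73/(1−0.1681) = 5.6858 K.
With doubled cloud: g' = 0.2252, ΔT' = 4.73/(1−0.2252) = 6.1048 K.
Change = 6.1048 − 5.6858 = 0.42 K.

0.42 K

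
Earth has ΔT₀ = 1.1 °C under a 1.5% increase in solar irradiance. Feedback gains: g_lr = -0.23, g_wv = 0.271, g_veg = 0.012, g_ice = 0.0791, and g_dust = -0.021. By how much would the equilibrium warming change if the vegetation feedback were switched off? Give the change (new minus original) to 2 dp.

Original: g = 0.1111, ΔT = 1.1/(1−0.1111) = 1.2375 °C.
Without vegetation: g' = 0.0991, ΔT' = 1.1/(1−0.0991) = 1.2210 °C.
Change = 1.2210 − 1.2375 = -0.02 °C.

-0.02 °C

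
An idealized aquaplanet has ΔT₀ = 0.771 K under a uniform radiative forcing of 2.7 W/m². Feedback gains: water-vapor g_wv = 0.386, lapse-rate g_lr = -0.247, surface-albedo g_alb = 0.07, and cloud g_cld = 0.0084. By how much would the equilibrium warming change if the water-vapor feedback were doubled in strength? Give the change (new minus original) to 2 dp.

0.96 K

Original: g = 0.2174, ΔT = 0.771/(1−0.2174) = 0.9852 K.
With doubled water-vapor: g' = 0.6034, ΔT' = 0.771/(1−0.6034) = 1.9440 K.
Change = 1.9440 − 0.9852 = 0.96 K.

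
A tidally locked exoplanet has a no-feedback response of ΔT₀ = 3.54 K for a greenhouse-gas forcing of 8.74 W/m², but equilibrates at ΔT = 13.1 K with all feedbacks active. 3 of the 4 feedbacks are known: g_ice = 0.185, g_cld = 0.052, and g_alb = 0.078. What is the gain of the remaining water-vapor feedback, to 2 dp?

Amplification A = ΔT/ΔT₀ = 13.1/3.54 = 3.701.
Total gain g = 1 − 1/A = 1 − 1/3.701 = 0.7298.
Known gains sum to 0.185 + 0.052 + 0.078 = 0.315.
g_wv = 0.7298 − 0.315 = 0.41.

0.41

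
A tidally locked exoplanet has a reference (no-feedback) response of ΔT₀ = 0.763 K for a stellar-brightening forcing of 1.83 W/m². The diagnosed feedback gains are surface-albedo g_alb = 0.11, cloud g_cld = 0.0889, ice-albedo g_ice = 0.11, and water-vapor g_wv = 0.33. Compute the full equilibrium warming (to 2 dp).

Total gain g = 0.11 + 0.0889 + 0.11 + 0.33 = 0.6389.
Amplification A = 1/(1 − 0.6389) = 2.769.
ΔT = 0.763 × 2.769 = 2.11 K.

2.11 K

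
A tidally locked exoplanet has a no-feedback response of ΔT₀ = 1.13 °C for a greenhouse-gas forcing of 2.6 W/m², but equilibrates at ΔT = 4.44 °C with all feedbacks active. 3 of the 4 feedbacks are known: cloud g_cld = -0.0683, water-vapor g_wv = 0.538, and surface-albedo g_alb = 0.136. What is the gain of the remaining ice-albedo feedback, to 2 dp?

Amplification A = ΔT/ΔT₀ = 4.44/1.13 = 3.929.
Total gain g = 1 − 1/A = 1 − 1/3.929 = 0.7455.
Known gains sum to -0.0683 + 0.538 + 0.136 = 0.6057.
g_ice = 0.7455 − 0.6057 = 0.14.

0.14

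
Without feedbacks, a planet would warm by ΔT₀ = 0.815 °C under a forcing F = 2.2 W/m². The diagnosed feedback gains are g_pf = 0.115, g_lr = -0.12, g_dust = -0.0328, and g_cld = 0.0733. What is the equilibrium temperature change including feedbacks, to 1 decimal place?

Total gain g = 0.115 − 0.12 − 0.0328 + 0.0733 = 0.0355.
Amplification A = 1/(1 − 0.0355) = 1.037.
ΔT = 0.815 × 1.037 = 0.8 °C.

0.8 °C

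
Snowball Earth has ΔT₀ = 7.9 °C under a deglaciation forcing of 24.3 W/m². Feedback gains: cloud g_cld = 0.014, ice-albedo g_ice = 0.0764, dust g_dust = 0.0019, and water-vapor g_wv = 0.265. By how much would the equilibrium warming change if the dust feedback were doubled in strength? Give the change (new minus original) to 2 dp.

Original: g = 0.3573, ΔT = 7.9/(1−0.3573) = 12.2919 °C.
With doubled dust: g' = 0.3592, ΔT' = 7.9/(1−0.3592) = 12.3283 °C.
Change = 12.3283 − 12.2919 = 0.04 °C.

0.04 °C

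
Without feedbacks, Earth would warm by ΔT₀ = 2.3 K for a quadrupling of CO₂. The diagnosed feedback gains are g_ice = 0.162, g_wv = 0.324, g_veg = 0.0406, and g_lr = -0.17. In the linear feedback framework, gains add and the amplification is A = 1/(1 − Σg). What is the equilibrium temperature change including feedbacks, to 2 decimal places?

Total gain g = 0.162 + 0.324 + 0.0406 − 0.17 = 0.3566.
Amplification A = 1/(1 − 0.3566) = 1.554.
ΔT = 2.3 × 1.554 = 3.57 K.

3.57 K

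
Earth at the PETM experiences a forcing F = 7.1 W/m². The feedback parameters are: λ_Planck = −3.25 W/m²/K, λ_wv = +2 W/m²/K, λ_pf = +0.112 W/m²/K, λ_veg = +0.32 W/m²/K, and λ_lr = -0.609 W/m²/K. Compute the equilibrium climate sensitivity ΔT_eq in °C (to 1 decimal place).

5.0 °C

Net feedback parameter λ = (−3.25) + (+2) + (+0.112) + (+0.32) + (-0.609) = -1.427 W/m²/K.
ΔT = −F/λ = −7.1/(-1.427) = 5.0 °C.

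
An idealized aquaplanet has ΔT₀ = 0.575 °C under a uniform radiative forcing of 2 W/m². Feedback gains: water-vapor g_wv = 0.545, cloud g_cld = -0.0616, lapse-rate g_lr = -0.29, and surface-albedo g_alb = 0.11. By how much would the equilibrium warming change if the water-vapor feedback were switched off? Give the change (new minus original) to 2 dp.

Original: g = 0.3034, ΔT = 0.575/(1−0.3034) = 0.8254 °C.
Without water-vapor: g' = -0.2416, ΔT' = 0.575/(1+0.2416) = 0.4631 °C.
Change = 0.4631 − 0.8254 = -0.36 °C.

-0.36 °C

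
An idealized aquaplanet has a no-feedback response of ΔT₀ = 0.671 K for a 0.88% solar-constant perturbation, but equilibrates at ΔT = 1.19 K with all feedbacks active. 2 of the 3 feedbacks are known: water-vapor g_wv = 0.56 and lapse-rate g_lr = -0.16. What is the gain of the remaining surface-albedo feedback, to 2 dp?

Amplification A = ΔT/ΔT₀ = 1.19/0.671 = 1.773.
Total gain g = 1 − 1/A = 1 − 1/1.773 = 0.436.
Known gains sum to 0.56 − 0.16 = 0.4.
g_alb = 0.436 − 0.4 = 0.04.

0.04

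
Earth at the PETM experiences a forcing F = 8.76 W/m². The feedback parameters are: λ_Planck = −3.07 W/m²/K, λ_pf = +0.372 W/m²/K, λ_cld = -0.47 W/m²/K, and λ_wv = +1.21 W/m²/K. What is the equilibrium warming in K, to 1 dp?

Net feedback parameter λ = (−3.07) + (+0.372) + (-0.47) + (+1.21) = -1.958 W/m²/K.
ΔT = −F/λ = −8.76/(-1.958) = 4.5 K.

4.5 K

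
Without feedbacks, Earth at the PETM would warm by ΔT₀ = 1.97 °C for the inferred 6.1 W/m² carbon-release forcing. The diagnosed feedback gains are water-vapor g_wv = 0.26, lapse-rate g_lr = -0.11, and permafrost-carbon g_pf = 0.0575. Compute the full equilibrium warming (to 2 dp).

Total gain g = 0.26 − 0.11 + 0.0575 = 0.2075.
Amplification A = 1/(1 − 0.2075) = 1.262.
ΔT = 1.97 × 1.262 = 2.49 °C.

2.49 °C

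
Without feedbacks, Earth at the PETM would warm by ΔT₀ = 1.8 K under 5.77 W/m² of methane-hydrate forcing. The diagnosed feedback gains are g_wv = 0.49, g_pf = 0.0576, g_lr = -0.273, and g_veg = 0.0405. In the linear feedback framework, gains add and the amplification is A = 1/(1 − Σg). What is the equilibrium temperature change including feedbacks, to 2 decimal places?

Total gain g = 0.49 + 0.0576 − 0.273 + 0.0405 = 0.3151.
Amplification A = 1/(1 − 0.3151) = 1.46.
ΔT = 1.8 × 1.46 = 2.63 K.

2.63 K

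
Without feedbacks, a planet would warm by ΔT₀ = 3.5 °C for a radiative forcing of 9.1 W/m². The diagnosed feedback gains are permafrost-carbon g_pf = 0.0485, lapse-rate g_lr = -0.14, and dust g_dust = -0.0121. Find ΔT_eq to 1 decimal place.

Total gain g = 0.0485 − 0.14 − 0.0121 = -0.1036.
Amplification A = 1/(1 + 0.1036) = 0.9061.
ΔT = 3.5 × 0.9061 = 3.2 °C.

3.2 °C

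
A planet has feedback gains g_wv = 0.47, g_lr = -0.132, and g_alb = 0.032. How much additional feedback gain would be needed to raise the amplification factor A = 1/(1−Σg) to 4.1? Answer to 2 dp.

Current total gain = 0.37.
Target gain for A = 4.1: g* = 1 − 1/4.1 = 0.7561.
Additional gain needed = 0.7561 − 0.37 = 0.39.

0.39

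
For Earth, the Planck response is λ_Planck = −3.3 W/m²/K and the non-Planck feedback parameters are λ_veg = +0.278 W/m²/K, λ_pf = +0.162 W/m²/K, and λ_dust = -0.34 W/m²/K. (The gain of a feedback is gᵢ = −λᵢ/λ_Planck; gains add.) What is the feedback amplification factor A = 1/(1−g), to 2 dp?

1.03

Convert to gains: g_veg = 0.278/3.3 = 0.08424; g_pf = 0.162/3.3 = 0.04909; g_dust = -0.34/3.3 = -0.103.
Total gain g = 0.03033.
A = 1/(1 − 0.03033) = 1.03.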